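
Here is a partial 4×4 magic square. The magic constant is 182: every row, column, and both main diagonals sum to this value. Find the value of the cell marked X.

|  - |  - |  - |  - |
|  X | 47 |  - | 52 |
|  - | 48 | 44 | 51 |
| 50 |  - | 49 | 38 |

40

Using row 3: 48 + 44 + 51 + ? → (3,1) = 182 − 143 = 39.
Using row 4: 50 + 49 + 38 + ? → (4,2) = 182 − 137 = 45.
From column 2, 182 − (47 + 48 + 45) gives (1,2) = 42.
Using column 4: 52 + 51 + 38 + ? → (1,4) = 182 − 141 = 41.
Main diagonal must total 182; the given cells sum to 129, so (1,1) = 53.
Anti-diagonal must total 182; the given cells sum to 139, so (2,3) = 43.
Using row 1: 53 + 42 + 41 + ? → (1,3) = 182 − 136 = 46.
Using row 2: 47 + 43 + 52 + ? → (2,1) = 182 − 142 = 40.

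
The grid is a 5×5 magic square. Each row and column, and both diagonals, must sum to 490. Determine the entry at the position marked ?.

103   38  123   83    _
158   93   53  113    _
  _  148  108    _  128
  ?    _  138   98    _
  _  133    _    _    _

118

From row 1, 490 − (103 + 38 + 123 + 83) gives (1,5) = 143.
Row 2: 158 + 93 + 53 + 113 + ? = 490, so (2,5) = 73.
Column 2: 38 + 93 + 148 + 133 + ? = 490, so (4,2) = 78.
From column 3, 490 − (123 + 53 + 108 + 138) gives (5,3) = 68.
Main diagonal must total 490; the given cells sum to 402, so (5,5) = 88.
From anti-diagonal, 490 − (143 + 113 + 108 + 78) gives (5,1) = 48.
Row 5 must total 490; the given cells sum to 337, so (5,4) = 153.
Column 4 must total 490; the given cells sum to 447, so (3,4) = 43.
Column 5 needs 490; the known cells sum to 432, so (4,5) = 58.
From row 3, 490 − (148 + 108 + 43 + 128) gives (3,1) = 63.
Using row 4: 78 + 138 + 98 + 58 + ? → (4,1) = 490 − 372 = 118.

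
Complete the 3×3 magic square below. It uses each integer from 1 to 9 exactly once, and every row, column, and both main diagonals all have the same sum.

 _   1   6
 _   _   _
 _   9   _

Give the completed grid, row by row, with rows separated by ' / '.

8 1 6 / 3 5 7 / 4 9 2

The entries are 1 through 9, which sum to 45, so each line sums to 45/3 = 15.
Row 1: 1 + 6 + ? = 15, so (1,1) = 8.
Column 2: 1 + 9 + ? = 15, so (2,2) = 5.
Main diagonal must total 15; the given cells sum to 13, so (3,3) = 2.
Anti-diagonal must total 15; the given cells sum to 11, so (3,1) = 4.
Using column 1: 8 + 4 + ? → (2,1) = 15 − 12 = 3.
Using column 3: 6 + 2 + ? → (2,3) = 15 − 8 = 7.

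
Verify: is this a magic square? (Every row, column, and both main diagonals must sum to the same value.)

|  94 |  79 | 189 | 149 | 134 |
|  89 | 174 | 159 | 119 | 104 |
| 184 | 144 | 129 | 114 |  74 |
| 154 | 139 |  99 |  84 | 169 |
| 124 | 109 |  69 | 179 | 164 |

Yes

Row 1: 94 + 79 + 189 + 149 + 134 = 645.
Row 2: 89 + 174 + 159 + 119 + 104 = 645.
Row 3: 184 + 144 + 129 + 114 + 74 = 645.
Row 4: 154 + 139 + 99 + 84 + 169 = 645.
Row 5: 124 + 109 + 69 + 179 + 164 = 645.
Column 1: 94 + 89 + 184 + 154 + 124 = 645.
Column 2: 79 + 174 + 144 + 139 + 109 = 645.
Column 3: 189 + 159 + 129 + 99 + 69 = 645.
Column 4: 149 + 119 + 114 + 84 + 179 = 645.
Column 5: 134 + 104 + 74 + 169 + 164 = 645.
Main diagonal: 94 + 174 + 129 + 84 + 164 = 645.
Anti-diagonal: 134 + 119 + 129 + 139 + 124 = 645.
All lines sum to 645.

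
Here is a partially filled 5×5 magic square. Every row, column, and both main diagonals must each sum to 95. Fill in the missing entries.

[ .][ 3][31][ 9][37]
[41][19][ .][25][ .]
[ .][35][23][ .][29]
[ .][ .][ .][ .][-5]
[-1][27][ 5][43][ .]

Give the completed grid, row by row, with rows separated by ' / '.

The remaining cell in row 1 is (1,1) = 95 − 80 = 15.
Row 5 needs 95; the known cells sum to 74, so (5,5) = 21.
The remaining cell in column 2 is (4,2) = 95 − 84 = 11.
From column 5, 95 − (37 + 29 + (-5) + 21) gives (2,5) = 13.
From main diagonal, 95 − (15 + 19 + 23 + 21) gives (4,4) = 17.
The remaining cell in row 2 is (2,3) = 95 − 98 = -3.
Column 3 needs 95; the known cells sum to 56, so (4,3) = 39.
Column 4: 9 + 25 + 17 + 43 + ? = 95, so (3,4) = 1.
Using row 3: 35 + 23 + 1 + 29 + ? → (3,1) = 95 − 88 = 7.
From row 4, 95 − (11 + 39 + 17 + (-5)) gives (4,1) = 33.

15 3 31 9 37 / 41 19 -3 25 13 / 7 35 23 1 29 / 33 11 39 17 -5 / -1 27 5 43 21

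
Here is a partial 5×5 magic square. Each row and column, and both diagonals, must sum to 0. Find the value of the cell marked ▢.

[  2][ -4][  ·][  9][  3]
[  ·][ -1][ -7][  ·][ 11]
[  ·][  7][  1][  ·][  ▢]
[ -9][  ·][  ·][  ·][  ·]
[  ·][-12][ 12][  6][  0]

-11

Row 1: 2 + (-4) + 9 + 3 + ? = 0, so (1,3) = -10.
Row 5 must total 0; the given cells sum to 6, so (5,1) = -6.
Column 2 needs 0; the known cells sum to -10, so (4,2) = 10.
Column 3 must total 0; the given cells sum to -4, so (4,3) = 4.
The remaining cell in main diagonal is (4,4) = 0 − 2 = -2.
From anti-diagonal, 0 − (3 + 1 + 10 + (-6)) gives (2,4) = -8.
Row 2: -1 + (-7) + (-8) + 11 + ? = 0, so (2,1) = 5.
The remaining cell in row 4 is (4,5) = 0 − 3 = -3.
From column 1, 0 − (2 + 5 + (-9) + (-6)) gives (3,1) = 8.
The remaining cell in column 4 is (3,4) = 0 − 5 = -5.
Using column 5: 3 + 11 + (-3) + 0 + ? → (3,5) = 0 − 11 = -11.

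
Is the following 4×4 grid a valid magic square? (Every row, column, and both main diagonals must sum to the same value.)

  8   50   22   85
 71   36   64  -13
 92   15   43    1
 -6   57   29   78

No — row 4 sums to 158 but column 1 sums to 165.

Row 1: 8 + 50 + 22 + 85 = 165.
Row 2: 71 + 36 + 64 + (-13) = 158.
Row 3: 92 + 15 + 43 + 1 = 151.
Row 4: -6 + 57 + 29 + 78 = 158.
Column 1: 8 + 71 + 92 + (-6) = 165.
Column 2: 50 + 36 + 15 + 57 = 158.
Column 3: 22 + 64 + 43 + 29 = 158.
Column 4: 85 + (-13) + 1 + 78 = 151.
Main diagonal: 8 + 36 + 43 + 78 = 165.
Anti-diagonal: 85 + 64 + 15 + (-6) = 158.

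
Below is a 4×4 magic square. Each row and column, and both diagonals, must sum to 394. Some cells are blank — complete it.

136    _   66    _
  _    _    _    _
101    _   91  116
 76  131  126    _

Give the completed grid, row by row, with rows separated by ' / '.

Row 3: 101 + 91 + 116 + ? = 394, so (3,2) = 86.
Row 4 needs 394; the known cells sum to 333, so (4,4) = 61.
Using column 1: 136 + 101 + 76 + ? → (2,1) = 394 − 313 = 81.
From column 3, 394 − (66 + 91 + 126) gives (2,3) = 111.
The remaining cell in main diagonal is (2,2) = 394 − 288 = 106.
Anti-diagonal: 111 + 86 + 76 + ? = 394, so (1,4) = 121.
Using row 1: 136 + 66 + 121 + ? → (1,2) = 394 − 323 = 71.
The remaining cell in row 2 is (2,4) = 394 − 298 = 96.

136 71 66 121 / 81 106 111 96 / 101 86 91 116 / 76 131 126 61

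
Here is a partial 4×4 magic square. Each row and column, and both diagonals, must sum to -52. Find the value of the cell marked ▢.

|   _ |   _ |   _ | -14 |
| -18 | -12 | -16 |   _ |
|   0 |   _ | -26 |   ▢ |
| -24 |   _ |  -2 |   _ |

The remaining cell in row 2 is (2,4) = -52 − (-46) = -6.
Column 1 must total -52; the given cells sum to -42, so (1,1) = -10.
Column 3: -16 + (-26) + (-2) + ? = -52, so (1,3) = -8.
Main diagonal: -10 + (-12) + (-26) + ? = -52, so (4,4) = -4.
Anti-diagonal: -14 + (-16) + (-24) + ? = -52, so (3,2) = 2.
From row 1, -52 − (-10 + (-8) + (-14)) gives (1,2) = -20.
Row 3 needs -52; the known cells sum to -24, so (3,4) = -28.

-28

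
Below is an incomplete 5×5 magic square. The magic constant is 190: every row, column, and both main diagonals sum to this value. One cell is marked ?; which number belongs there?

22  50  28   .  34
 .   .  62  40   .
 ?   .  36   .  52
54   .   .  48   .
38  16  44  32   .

Using row 1: 22 + 50 + 28 + 34 + ? → (1,4) = 190 − 134 = 56.
Row 5 needs 190; the known cells sum to 130, so (5,5) = 60.
Column 3: 28 + 62 + 36 + 44 + ? = 190, so (4,3) = 20.
Column 4 must total 190; the given cells sum to 176, so (3,4) = 14.
Main diagonal: 22 + 36 + 48 + 60 + ? = 190, so (2,2) = 24.
Anti-diagonal must total 190; the given cells sum to 148, so (4,2) = 42.
The remaining cell in row 4 is (4,5) = 190 − 164 = 26.
Using column 2: 50 + 24 + 42 + 16 + ? → (3,2) = 190 − 132 = 58.
Column 5 needs 190; the known cells sum to 172, so (2,5) = 18.
Using row 2: 24 + 62 + 40 + 18 + ? → (2,1) = 190 − 144 = 46.
Using row 3: 58 + 36 + 14 + 52 + ? → (3,1) = 190 − 160 = 30.

30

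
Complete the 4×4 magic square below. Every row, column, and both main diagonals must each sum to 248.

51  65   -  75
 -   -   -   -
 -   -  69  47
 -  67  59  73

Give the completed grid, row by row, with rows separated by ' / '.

51 65 57 75 / 77 55 63 53 / 71 61 69 47 / 49 67 59 73

Row 1: 51 + 65 + 75 + ? = 248, so (1,3) = 57.
From row 4, 248 − (67 + 59 + 73) gives (4,1) = 49.
Column 3 must total 248; the given cells sum to 185, so (2,3) = 63.
Column 4 needs 248; the known cells sum to 195, so (2,4) = 53.
Main diagonal needs 248; the known cells sum to 193, so (2,2) = 55.
Using anti-diagonal: 75 + 63 + 49 + ? → (3,2) = 248 − 187 = 61.
Row 2 must total 248; the given cells sum to 171, so (2,1) = 77.
Using row 3: 61 + 69 + 47 + ? → (3,1) = 248 − 177 = 71.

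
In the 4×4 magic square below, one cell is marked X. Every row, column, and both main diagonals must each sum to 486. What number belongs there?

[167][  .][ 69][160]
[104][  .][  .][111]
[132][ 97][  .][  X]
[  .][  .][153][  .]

139

Using row 1: 167 + 69 + 160 + ? → (1,2) = 486 − 396 = 90.
From column 1, 486 − (167 + 104 + 132) gives (4,1) = 83.
Anti-diagonal needs 486; the known cells sum to 340, so (2,3) = 146.
Row 2 needs 486; the known cells sum to 361, so (2,2) = 125.
From column 2, 486 − (90 + 125 + 97) gives (4,2) = 174.
Using column 3: 69 + 146 + 153 + ? → (3,3) = 486 − 368 = 118.
Main diagonal needs 486; the known cells sum to 410, so (4,4) = 76.
Row 3 needs 486; the known cells sum to 347, so (3,4) = 139.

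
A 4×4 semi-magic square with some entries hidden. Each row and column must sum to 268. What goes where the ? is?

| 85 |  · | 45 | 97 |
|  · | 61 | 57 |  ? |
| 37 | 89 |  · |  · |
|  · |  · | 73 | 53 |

The remaining cell in row 1 is (1,2) = 268 − 227 = 41.
Column 2 needs 268; the known cells sum to 191, so (4,2) = 77.
Column 3 must total 268; the given cells sum to 175, so (3,3) = 93.
Row 3: 37 + 89 + 93 + ? = 268, so (3,4) = 49.
Row 4: 77 + 73 + 53 + ? = 268, so (4,1) = 65.
Using column 1: 85 + 37 + 65 + ? → (2,1) = 268 − 187 = 81.
The remaining cell in column 4 is (2,4) = 268 − 199 = 69.

69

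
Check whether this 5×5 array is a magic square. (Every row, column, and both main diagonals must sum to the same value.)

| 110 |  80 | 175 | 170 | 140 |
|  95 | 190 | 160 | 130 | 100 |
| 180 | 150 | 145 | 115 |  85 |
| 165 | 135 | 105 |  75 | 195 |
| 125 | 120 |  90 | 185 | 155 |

Yes

Row 1: 110 + 80 + 175 + 170 + 140 = 675.
Row 2: 95 + 190 + 160 + 130 + 100 = 675.
Row 3: 180 + 150 + 145 + 115 + 85 = 675.
Row 4: 165 + 135 + 105 + 75 + 195 = 675.
Row 5: 125 + 120 + 90 + 185 + 155 = 675.
Column 1: 110 + 95 + 180 + 165 + 125 = 675.
Column 2: 80 + 190 + 150 + 135 + 120 = 675.
Column 3: 175 + 160 + 145 + 105 + 90 = 675.
Column 4: 170 + 130 + 115 + 75 + 185 = 675.
Column 5: 140 + 100 + 85 + 195 + 155 = 675.
Main diagonal: 110 + 190 + 145 + 75 + 155 = 675.
Anti-diagonal: 140 + 130 + 145 + 135 + 125 = 675.
All lines sum to 675.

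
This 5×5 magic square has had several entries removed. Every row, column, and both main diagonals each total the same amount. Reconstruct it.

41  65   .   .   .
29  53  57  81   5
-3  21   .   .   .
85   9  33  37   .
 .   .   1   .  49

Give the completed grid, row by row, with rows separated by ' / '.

Row 2 is already complete: 29 + 53 + 57 + 81 + 5 = 225, so that is the magic constant.
Row 4 needs 225; the known cells sum to 164, so (4,5) = 61.
Column 1 must total 225; the given cells sum to 152, so (5,1) = 73.
The remaining cell in column 2 is (5,2) = 225 − 148 = 77.
The remaining cell in main diagonal is (3,3) = 225 − 180 = 45.
Anti-diagonal: 81 + 45 + 9 + 73 + ? = 225, so (1,5) = 17.
The remaining cell in row 5 is (5,4) = 225 − 200 = 25.
From column 3, 225 − (57 + 45 + 33 + 1) gives (1,3) = 89.
From column 5, 225 − (17 + 5 + 61 + 49) gives (3,5) = 93.
Row 1 must total 225; the given cells sum to 212, so (1,4) = 13.
Row 3 needs 225; the known cells sum to 156, so (3,4) = 69.

41 65 89 13 17 / 29 53 57 81 5 / -3 21 45 69 93 / 85 9 33 37 61 / 73 77 1 25 49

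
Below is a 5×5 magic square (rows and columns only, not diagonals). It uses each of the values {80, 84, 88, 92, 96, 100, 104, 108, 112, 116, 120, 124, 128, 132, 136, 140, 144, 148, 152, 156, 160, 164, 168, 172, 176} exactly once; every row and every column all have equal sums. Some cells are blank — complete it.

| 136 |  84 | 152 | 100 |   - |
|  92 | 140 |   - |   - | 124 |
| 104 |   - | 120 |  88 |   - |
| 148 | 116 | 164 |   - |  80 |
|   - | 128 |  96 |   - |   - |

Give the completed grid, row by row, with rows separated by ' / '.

The 25 entries sum to 3200, so each line sums to 3200/5 = 640.
Row 1 needs 640; the known cells sum to 472, so (1,5) = 168.
Row 4: 148 + 116 + 164 + 80 + ? = 640, so (4,4) = 132.
The remaining cell in column 1 is (5,1) = 640 − 480 = 160.
The remaining cell in column 2 is (3,2) = 640 − 468 = 172.
Column 3 needs 640; the known cells sum to 532, so (2,3) = 108.
Row 2 must total 640; the given cells sum to 464, so (2,4) = 176.
From row 3, 640 − (104 + 172 + 120 + 88) gives (3,5) = 156.
Column 4: 100 + 176 + 88 + 132 + ? = 640, so (5,4) = 144.
Column 5 must total 640; the given cells sum to 528, so (5,5) = 112.

136 84 152 100 168 / 92 140 108 176 124 / 104 172 120 88 156 / 148 116 164 132 80 / 160 128 96 144 112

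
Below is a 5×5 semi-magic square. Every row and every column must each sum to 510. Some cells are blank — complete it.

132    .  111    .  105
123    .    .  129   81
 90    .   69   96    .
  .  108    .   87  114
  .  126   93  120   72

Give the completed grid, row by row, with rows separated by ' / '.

The remaining cell in row 5 is (5,1) = 510 − 411 = 99.
Column 1: 132 + 123 + 90 + 99 + ? = 510, so (4,1) = 66.
Column 4 must total 510; the given cells sum to 432, so (1,4) = 78.
Using column 5: 105 + 81 + 114 + 72 + ? → (3,5) = 510 − 372 = 138.
The remaining cell in row 1 is (1,2) = 510 − 426 = 84.
From row 3, 510 − (90 + 69 + 96 + 138) gives (3,2) = 117.
The remaining cell in row 4 is (4,3) = 510 − 375 = 135.
Column 2 must total 510; the given cells sum to 435, so (2,2) = 75.
Column 3 needs 510; the known cells sum to 408, so (2,3) = 102.

132 84 111 78 105 / 123 75 102 129 81 / 90 117 69 96 138 / 66 108 135 87 114 / 99 126 93 120 72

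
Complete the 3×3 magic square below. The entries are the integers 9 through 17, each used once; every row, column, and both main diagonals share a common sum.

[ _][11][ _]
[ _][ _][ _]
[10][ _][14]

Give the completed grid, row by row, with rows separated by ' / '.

12 11 16 / 17 13 9 / 10 15 14

The entries are 9 through 17, which sum to 117, so each line sums to 117/3 = 39.
Row 3 needs 39; the known cells sum to 24, so (3,2) = 15.
Column 2 must total 39; the given cells sum to 26, so (2,2) = 13.
From main diagonal, 39 − (13 + 14) gives (1,1) = 12.
Anti-diagonal needs 39; the known cells sum to 23, so (1,3) = 16.
From column 1, 39 − (12 + 10) gives (2,1) = 17.
Column 3: 16 + 14 + ? = 39, so (2,3) = 9.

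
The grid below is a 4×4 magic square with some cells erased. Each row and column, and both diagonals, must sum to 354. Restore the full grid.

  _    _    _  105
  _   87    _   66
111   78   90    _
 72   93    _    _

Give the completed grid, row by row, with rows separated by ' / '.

69 96 84 105 / 102 87 99 66 / 111 78 90 75 / 72 93 81 108

From row 3, 354 − (111 + 78 + 90) gives (3,4) = 75.
Using column 2: 87 + 78 + 93 + ? → (1,2) = 354 − 258 = 96.
Column 4 must total 354; the given cells sum to 246, so (4,4) = 108.
From main diagonal, 354 − (87 + 90 + 108) gives (1,1) = 69.
Anti-diagonal must total 354; the given cells sum to 255, so (2,3) = 99.
The remaining cell in row 1 is (1,3) = 354 − 270 = 84.
The remaining cell in row 2 is (2,1) = 354 − 252 = 102.
The remaining cell in row 4 is (4,3) = 354 − 273 = 81.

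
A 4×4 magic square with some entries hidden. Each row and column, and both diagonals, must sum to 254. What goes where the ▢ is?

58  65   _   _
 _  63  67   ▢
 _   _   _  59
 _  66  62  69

56

Row 4 needs 254; the known cells sum to 197, so (4,1) = 57.
The remaining cell in column 2 is (3,2) = 254 − 194 = 60.
The remaining cell in main diagonal is (3,3) = 254 − 190 = 64.
Anti-diagonal: 67 + 60 + 57 + ? = 254, so (1,4) = 70.
Row 1 must total 254; the given cells sum to 193, so (1,3) = 61.
From row 3, 254 − (60 + 64 + 59) gives (3,1) = 71.
Column 1 needs 254; the known cells sum to 186, so (2,1) = 68.
Using column 4: 70 + 59 + 69 + ? → (2,4) = 254 − 198 = 56.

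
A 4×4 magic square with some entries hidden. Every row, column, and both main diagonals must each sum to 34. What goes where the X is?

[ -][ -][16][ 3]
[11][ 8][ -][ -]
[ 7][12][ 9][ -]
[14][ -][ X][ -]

Row 3 needs 34; the known cells sum to 28, so (3,4) = 6.
Column 1 needs 34; the known cells sum to 32, so (1,1) = 2.
Main diagonal must total 34; the given cells sum to 19, so (4,4) = 15.
The remaining cell in anti-diagonal is (2,3) = 34 − 29 = 5.
From row 1, 34 − (2 + 16 + 3) gives (1,2) = 13.
Row 2: 11 + 8 + 5 + ? = 34, so (2,4) = 10.
Using column 2: 13 + 8 + 12 + ? → (4,2) = 34 − 33 = 1.
Column 3: 16 + 5 + 9 + ? = 34, so (4,3) = 4.

4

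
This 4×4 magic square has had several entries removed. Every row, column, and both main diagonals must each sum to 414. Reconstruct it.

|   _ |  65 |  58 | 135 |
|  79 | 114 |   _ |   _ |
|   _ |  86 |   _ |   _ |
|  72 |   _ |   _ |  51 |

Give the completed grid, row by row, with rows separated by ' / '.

156 65 58 135 / 79 114 121 100 / 107 86 93 128 / 72 149 142 51

The remaining cell in row 1 is (1,1) = 414 − 258 = 156.
Column 1 needs 414; the known cells sum to 307, so (3,1) = 107.
Column 2 must total 414; the given cells sum to 265, so (4,2) = 149.
The remaining cell in main diagonal is (3,3) = 414 − 321 = 93.
From anti-diagonal, 414 − (135 + 86 + 72) gives (2,3) = 121.
Row 2 needs 414; the known cells sum to 314, so (2,4) = 100.
From row 3, 414 − (107 + 86 + 93) gives (3,4) = 128.
Using row 4: 72 + 149 + 51 + ? → (4,3) = 414 − 272 = 142.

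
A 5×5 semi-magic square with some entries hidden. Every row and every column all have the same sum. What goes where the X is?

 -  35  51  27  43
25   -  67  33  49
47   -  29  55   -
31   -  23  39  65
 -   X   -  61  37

19

Column 4 is complete and sums to 215; that is the magic constant.
Row 1 needs 215; the known cells sum to 156, so (1,1) = 59.
Using row 2: 25 + 67 + 33 + 49 + ? → (2,2) = 215 − 174 = 41.
The remaining cell in row 4 is (4,2) = 215 − 158 = 57.
The remaining cell in column 1 is (5,1) = 215 − 162 = 53.
From column 3, 215 − (51 + 67 + 29 + 23) gives (5,3) = 45.
Column 5: 43 + 49 + 65 + 37 + ? = 215, so (3,5) = 21.
The remaining cell in row 3 is (3,2) = 215 − 152 = 63.
Row 5 must total 215; the given cells sum to 196, so (5,2) = 19.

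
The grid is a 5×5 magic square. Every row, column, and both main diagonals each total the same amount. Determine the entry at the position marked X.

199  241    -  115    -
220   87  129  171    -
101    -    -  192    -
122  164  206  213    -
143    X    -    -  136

Column 1 is complete and sums to 785; that is the magic constant.
Row 2 must total 785; the given cells sum to 607, so (2,5) = 178.
Row 4 needs 785; the known cells sum to 705, so (4,5) = 80.
Using column 4: 115 + 171 + 192 + 213 + ? → (5,4) = 785 − 691 = 94.
The remaining cell in main diagonal is (3,3) = 785 − 635 = 150.
Anti-diagonal needs 785; the known cells sum to 628, so (1,5) = 157.
From row 1, 785 − (199 + 241 + 115 + 157) gives (1,3) = 73.
From column 3, 785 − (73 + 129 + 150 + 206) gives (5,3) = 227.
Column 5 must total 785; the given cells sum to 551, so (3,5) = 234.
Using row 3: 101 + 150 + 192 + 234 + ? → (3,2) = 785 − 677 = 108.
Row 5 needs 785; the known cells sum to 600, so (5,2) = 185.

185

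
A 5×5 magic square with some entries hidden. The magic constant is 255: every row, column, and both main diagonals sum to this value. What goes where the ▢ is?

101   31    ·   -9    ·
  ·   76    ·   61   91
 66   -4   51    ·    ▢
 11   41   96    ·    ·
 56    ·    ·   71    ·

36

Using column 1: 101 + 66 + 11 + 56 + ? → (2,1) = 255 − 234 = 21.
Column 2 must total 255; the given cells sum to 144, so (5,2) = 111.
From anti-diagonal, 255 − (61 + 51 + 41 + 56) gives (1,5) = 46.
From row 1, 255 − (101 + 31 + (-9) + 46) gives (1,3) = 86.
Row 2 needs 255; the known cells sum to 249, so (2,3) = 6.
From column 3, 255 − (86 + 6 + 51 + 96) gives (5,3) = 16.
The remaining cell in row 5 is (5,5) = 255 − 254 = 1.
Using main diagonal: 101 + 76 + 51 + 1 + ? → (4,4) = 255 − 229 = 26.
Row 4 must total 255; the given cells sum to 174, so (4,5) = 81.
From column 4, 255 − (-9 + 61 + 26 + 71) gives (3,4) = 106.
The remaining cell in column 5 is (3,5) = 255 − 219 = 36.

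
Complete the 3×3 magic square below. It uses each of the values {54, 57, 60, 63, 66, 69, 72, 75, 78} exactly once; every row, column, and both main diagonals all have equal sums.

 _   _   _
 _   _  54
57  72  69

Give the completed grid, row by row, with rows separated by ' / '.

The 9 entries sum to 594, so each line sums to 594/3 = 198.
Column 3 needs 198; the known cells sum to 123, so (1,3) = 75.
Using anti-diagonal: 75 + 57 + ? → (2,2) = 198 − 132 = 66.
From row 2, 198 − (66 + 54) gives (2,1) = 78.
Column 1: 78 + 57 + ? = 198, so (1,1) = 63.
The remaining cell in column 2 is (1,2) = 198 − 138 = 60.

63 60 75 / 78 66 54 / 57 72 69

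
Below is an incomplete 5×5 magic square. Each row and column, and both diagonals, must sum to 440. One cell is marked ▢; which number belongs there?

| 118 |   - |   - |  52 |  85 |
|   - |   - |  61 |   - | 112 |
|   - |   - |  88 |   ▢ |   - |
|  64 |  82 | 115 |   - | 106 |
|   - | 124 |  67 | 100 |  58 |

121

Using row 4: 64 + 82 + 115 + 106 + ? → (4,4) = 440 − 367 = 73.
From row 5, 440 − (124 + 67 + 100 + 58) gives (5,1) = 91.
Column 3 needs 440; the known cells sum to 331, so (1,3) = 109.
Column 5: 85 + 112 + 106 + 58 + ? = 440, so (3,5) = 79.
The remaining cell in main diagonal is (2,2) = 440 − 337 = 103.
From anti-diagonal, 440 − (85 + 88 + 82 + 91) gives (2,4) = 94.
Row 1: 118 + 109 + 52 + 85 + ? = 440, so (1,2) = 76.
From row 2, 440 − (103 + 61 + 94 + 112) gives (2,1) = 70.
The remaining cell in column 1 is (3,1) = 440 − 343 = 97.
From column 2, 440 − (76 + 103 + 82 + 124) gives (3,2) = 55.
Column 4 needs 440; the known cells sum to 319, so (3,4) = 121.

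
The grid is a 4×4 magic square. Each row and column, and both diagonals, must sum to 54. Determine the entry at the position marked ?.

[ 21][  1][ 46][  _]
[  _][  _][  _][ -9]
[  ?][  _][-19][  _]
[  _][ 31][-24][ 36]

Using row 1: 21 + 1 + 46 + ? → (1,4) = 54 − 68 = -14.
The remaining cell in row 4 is (4,1) = 54 − 43 = 11.
The remaining cell in column 3 is (2,3) = 54 − 3 = 51.
Column 4: -14 + (-9) + 36 + ? = 54, so (3,4) = 41.
Main diagonal needs 54; the known cells sum to 38, so (2,2) = 16.
Using anti-diagonal: -14 + 51 + 11 + ? → (3,2) = 54 − 48 = 6.
The remaining cell in row 2 is (2,1) = 54 − 58 = -4.
The remaining cell in row 3 is (3,1) = 54 − 28 = 26.

26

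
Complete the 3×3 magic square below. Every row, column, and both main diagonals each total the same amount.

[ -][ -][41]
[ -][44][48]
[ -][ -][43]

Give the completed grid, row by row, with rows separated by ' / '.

45 46 41 / 40 44 48 / 47 42 43

Column 3 is already complete: 41 + 48 + 43 = 132, so that is the magic constant.
Row 2 needs 132; the known cells sum to 92, so (2,1) = 40.
From main diagonal, 132 − (44 + 43) gives (1,1) = 45.
Anti-diagonal must total 132; the given cells sum to 85, so (3,1) = 47.
Row 1 needs 132; the known cells sum to 86, so (1,2) = 46.
Row 3 must total 132; the given cells sum to 90, so (3,2) = 42.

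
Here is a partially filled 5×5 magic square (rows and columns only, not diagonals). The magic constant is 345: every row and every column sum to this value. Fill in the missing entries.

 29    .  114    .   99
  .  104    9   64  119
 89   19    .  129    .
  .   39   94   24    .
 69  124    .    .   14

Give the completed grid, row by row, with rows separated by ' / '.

29 59 114 44 99 / 49 104 9 64 119 / 89 19 74 129 34 / 109 39 94 24 79 / 69 124 54 84 14

Row 2 needs 345; the known cells sum to 296, so (2,1) = 49.
Column 1 must total 345; the given cells sum to 236, so (4,1) = 109.
Column 2: 104 + 19 + 39 + 124 + ? = 345, so (1,2) = 59.
Row 1 needs 345; the known cells sum to 301, so (1,4) = 44.
From row 4, 345 − (109 + 39 + 94 + 24) gives (4,5) = 79.
The remaining cell in column 4 is (5,4) = 345 − 261 = 84.
Column 5 must total 345; the given cells sum to 311, so (3,5) = 34.
From row 3, 345 − (89 + 19 + 129 + 34) gives (3,3) = 74.
Using row 5: 69 + 124 + 84 + 14 + ? → (5,3) = 345 − 291 = 54.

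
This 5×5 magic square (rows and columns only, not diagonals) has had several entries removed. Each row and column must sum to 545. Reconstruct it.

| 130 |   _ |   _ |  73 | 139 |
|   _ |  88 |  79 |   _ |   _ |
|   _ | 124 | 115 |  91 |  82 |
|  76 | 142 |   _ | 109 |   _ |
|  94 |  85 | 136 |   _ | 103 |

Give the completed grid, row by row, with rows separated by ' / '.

130 106 97 73 139 / 112 88 79 145 121 / 133 124 115 91 82 / 76 142 118 109 100 / 94 85 136 127 103

Using row 3: 124 + 115 + 91 + 82 + ? → (3,1) = 545 − 412 = 133.
Using row 5: 94 + 85 + 136 + 103 + ? → (5,4) = 545 − 418 = 127.
Column 1 needs 545; the known cells sum to 433, so (2,1) = 112.
Column 2 must total 545; the given cells sum to 439, so (1,2) = 106.
Column 4 needs 545; the known cells sum to 400, so (2,4) = 145.
Row 1 needs 545; the known cells sum to 448, so (1,3) = 97.
Using row 2: 112 + 88 + 79 + 145 + ? → (2,5) = 545 − 424 = 121.
The remaining cell in column 3 is (4,3) = 545 − 427 = 118.
Column 5: 139 + 121 + 82 + 103 + ? = 545, so (4,5) = 100.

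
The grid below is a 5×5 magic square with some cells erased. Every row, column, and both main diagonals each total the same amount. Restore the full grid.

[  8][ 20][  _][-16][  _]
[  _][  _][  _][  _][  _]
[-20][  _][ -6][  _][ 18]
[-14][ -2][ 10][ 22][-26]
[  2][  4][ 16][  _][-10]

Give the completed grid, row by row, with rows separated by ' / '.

Row 4 is already complete: -14 + -2 + 10 + 22 + -26 = -10, so that is the magic constant.
Row 5 needs -10; the known cells sum to 12, so (5,4) = -22.
Column 1 must total -10; the given cells sum to -24, so (2,1) = 14.
Main diagonal needs -10; the known cells sum to 14, so (2,2) = -24.
The remaining cell in column 2 is (3,2) = -10 − (-2) = -8.
Row 3 must total -10; the given cells sum to -16, so (3,4) = 6.
Column 4 must total -10; the given cells sum to -10, so (2,4) = 0.
The remaining cell in anti-diagonal is (1,5) = -10 − (-6) = -4.
The remaining cell in row 1 is (1,3) = -10 − 8 = -18.
Column 3 must total -10; the given cells sum to 2, so (2,3) = -12.
Column 5 needs -10; the known cells sum to -22, so (2,5) = 12.

8 20 -18 -16 -4 / 14 -24 -12 0 12 / -20 -8 -6 6 18 / -14 -2 10 22 -26 / 2 4 16 -22 -10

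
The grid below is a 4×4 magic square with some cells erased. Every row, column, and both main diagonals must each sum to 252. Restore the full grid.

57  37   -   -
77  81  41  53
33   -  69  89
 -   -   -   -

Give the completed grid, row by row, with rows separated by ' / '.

From row 3, 252 − (33 + 69 + 89) gives (3,2) = 61.
Column 1 needs 252; the known cells sum to 167, so (4,1) = 85.
The remaining cell in column 2 is (4,2) = 252 − 179 = 73.
From main diagonal, 252 − (57 + 81 + 69) gives (4,4) = 45.
Anti-diagonal must total 252; the given cells sum to 187, so (1,4) = 65.
The remaining cell in row 1 is (1,3) = 252 − 159 = 93.
Row 4 must total 252; the given cells sum to 203, so (4,3) = 49.

57 37 93 65 / 77 81 41 53 / 33 61 69 89 / 85 73 49 45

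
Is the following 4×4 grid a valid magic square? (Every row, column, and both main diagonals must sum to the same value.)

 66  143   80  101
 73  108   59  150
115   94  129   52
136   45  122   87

Yes

Row 1: 66 + 143 + 80 + 101 = 390.
Row 2: 73 + 108 + 59 + 150 = 390.
Row 3: 115 + 94 + 129 + 52 = 390.
Row 4: 136 + 45 + 122 + 87 = 390.
Column 1: 66 + 73 + 115 + 136 = 390.
Column 2: 143 + 108 + 94 + 45 = 390.
Column 3: 80 + 59 + 129 + 122 = 390.
Column 4: 101 + 150 + 52 + 87 = 390.
Main diagonal: 66 + 108 + 129 + 87 = 390.
Anti-diagonal: 101 + 59 + 94 + 136 = 390.
All lines sum to 390.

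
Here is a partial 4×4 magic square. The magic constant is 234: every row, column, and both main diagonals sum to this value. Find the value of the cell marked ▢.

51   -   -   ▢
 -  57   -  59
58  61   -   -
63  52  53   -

54

Row 4 needs 234; the known cells sum to 168, so (4,4) = 66.
Column 1 must total 234; the given cells sum to 172, so (2,1) = 62.
Column 2 must total 234; the given cells sum to 170, so (1,2) = 64.
From main diagonal, 234 − (51 + 57 + 66) gives (3,3) = 60.
Using row 2: 62 + 57 + 59 + ? → (2,3) = 234 − 178 = 56.
The remaining cell in row 3 is (3,4) = 234 − 179 = 55.
Column 3 needs 234; the known cells sum to 169, so (1,3) = 65.
Column 4 must total 234; the given cells sum to 180, so (1,4) = 54.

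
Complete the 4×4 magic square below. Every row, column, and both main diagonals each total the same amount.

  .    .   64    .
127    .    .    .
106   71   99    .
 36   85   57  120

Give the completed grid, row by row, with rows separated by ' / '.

29 92 64 113 / 127 50 78 43 / 106 71 99 22 / 36 85 57 120

Row 4 is already complete: 36 + 85 + 57 + 120 = 298, so that is the magic constant.
Row 3: 106 + 71 + 99 + ? = 298, so (3,4) = 22.
From column 1, 298 − (127 + 106 + 36) gives (1,1) = 29.
Column 3 needs 298; the known cells sum to 220, so (2,3) = 78.
From main diagonal, 298 − (29 + 99 + 120) gives (2,2) = 50.
Anti-diagonal: 78 + 71 + 36 + ? = 298, so (1,4) = 113.
Row 1: 29 + 64 + 113 + ? = 298, so (1,2) = 92.
Row 2 must total 298; the given cells sum to 255, so (2,4) = 43.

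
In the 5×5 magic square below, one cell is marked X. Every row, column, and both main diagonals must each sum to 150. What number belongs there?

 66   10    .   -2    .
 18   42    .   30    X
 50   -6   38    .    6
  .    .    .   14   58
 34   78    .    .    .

74

Using row 3: 50 + (-6) + 38 + 6 + ? → (3,4) = 150 − 88 = 62.
Using column 1: 66 + 18 + 50 + 34 + ? → (4,1) = 150 − 168 = -18.
From column 2, 150 − (10 + 42 + (-6) + 78) gives (4,2) = 26.
Column 4: -2 + 30 + 62 + 14 + ? = 150, so (5,4) = 46.
Main diagonal: 66 + 42 + 38 + 14 + ? = 150, so (5,5) = -10.
Anti-diagonal: 30 + 38 + 26 + 34 + ? = 150, so (1,5) = 22.
The remaining cell in row 1 is (1,3) = 150 − 96 = 54.
The remaining cell in row 4 is (4,3) = 150 − 80 = 70.
From row 5, 150 − (34 + 78 + 46 + (-10)) gives (5,3) = 2.
From column 3, 150 − (54 + 38 + 70 + 2) gives (2,3) = -14.
Column 5 needs 150; the known cells sum to 76, so (2,5) = 74.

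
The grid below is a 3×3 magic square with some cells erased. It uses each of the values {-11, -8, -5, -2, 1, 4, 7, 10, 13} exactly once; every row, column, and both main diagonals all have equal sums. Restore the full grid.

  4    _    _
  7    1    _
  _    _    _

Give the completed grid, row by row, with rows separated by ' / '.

4 -11 10 / 7 1 -5 / -8 13 -2

The 9 entries sum to 9, so each line sums to 9/3 = 3.
Row 2 must total 3; the given cells sum to 8, so (2,3) = -5.
Column 1 needs 3; the known cells sum to 11, so (3,1) = -8.
Main diagonal must total 3; the given cells sum to 5, so (3,3) = -2.
From anti-diagonal, 3 − (1 + (-8)) gives (1,3) = 10.
The remaining cell in row 1 is (1,2) = 3 − 14 = -11.
From row 3, 3 − (-8 + (-2)) gives (3,2) = 13.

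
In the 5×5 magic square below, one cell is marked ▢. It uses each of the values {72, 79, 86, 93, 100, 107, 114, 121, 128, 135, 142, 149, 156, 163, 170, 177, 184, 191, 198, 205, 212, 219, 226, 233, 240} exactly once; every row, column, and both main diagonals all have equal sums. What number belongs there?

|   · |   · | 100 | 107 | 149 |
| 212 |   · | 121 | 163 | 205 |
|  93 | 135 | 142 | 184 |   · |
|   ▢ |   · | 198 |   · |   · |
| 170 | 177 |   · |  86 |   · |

114

The 25 entries sum to 3900, so each line sums to 3900/5 = 780.
Using row 2: 212 + 121 + 163 + 205 + ? → (2,2) = 780 − 701 = 79.
Row 3: 93 + 135 + 142 + 184 + ? = 780, so (3,5) = 226.
From column 3, 780 − (100 + 121 + 142 + 198) gives (5,3) = 219.
Column 4 needs 780; the known cells sum to 540, so (4,4) = 240.
From anti-diagonal, 780 − (149 + 163 + 142 + 170) gives (4,2) = 156.
From row 5, 780 − (170 + 177 + 219 + 86) gives (5,5) = 128.
Column 2 must total 780; the given cells sum to 547, so (1,2) = 233.
Column 5 needs 780; the known cells sum to 708, so (4,5) = 72.
Using main diagonal: 79 + 142 + 240 + 128 + ? → (1,1) = 780 − 589 = 191.
Row 4: 156 + 198 + 240 + 72 + ? = 780, so (4,1) = 114.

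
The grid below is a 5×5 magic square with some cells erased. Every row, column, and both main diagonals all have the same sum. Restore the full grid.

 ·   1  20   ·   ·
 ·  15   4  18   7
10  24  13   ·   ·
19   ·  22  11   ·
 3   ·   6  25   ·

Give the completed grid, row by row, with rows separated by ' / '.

Column 3 is already complete: 20 + 4 + 13 + 22 + 6 = 65, so that is the magic constant.
From row 2, 65 − (15 + 4 + 18 + 7) gives (2,1) = 21.
The remaining cell in column 1 is (1,1) = 65 − 53 = 12.
Using main diagonal: 12 + 15 + 13 + 11 + ? → (5,5) = 65 − 51 = 14.
The remaining cell in row 5 is (5,2) = 65 − 48 = 17.
Using column 2: 1 + 15 + 24 + 17 + ? → (4,2) = 65 − 57 = 8.
Anti-diagonal: 18 + 13 + 8 + 3 + ? = 65, so (1,5) = 23.
Row 1: 12 + 1 + 20 + 23 + ? = 65, so (1,4) = 9.
The remaining cell in row 4 is (4,5) = 65 − 60 = 5.
Using column 4: 9 + 18 + 11 + 25 + ? → (3,4) = 65 − 63 = 2.
Using column 5: 23 + 7 + 5 + 14 + ? → (3,5) = 65 − 49 = 16.

12 1 20 9 23 / 21 15 4 18 7 / 10 24 13 2 16 / 19 8 22 11 5 / 3 17 6 25 14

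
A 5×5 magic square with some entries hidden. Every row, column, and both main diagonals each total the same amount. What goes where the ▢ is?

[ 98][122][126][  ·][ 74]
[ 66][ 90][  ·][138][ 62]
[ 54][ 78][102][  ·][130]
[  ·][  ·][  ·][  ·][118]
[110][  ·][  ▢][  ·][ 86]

58

Column 5 is complete and sums to 470; that is the magic constant.
From row 1, 470 − (98 + 122 + 126 + 74) gives (1,4) = 50.
The remaining cell in row 2 is (2,3) = 470 − 356 = 114.
The remaining cell in row 3 is (3,4) = 470 − 364 = 106.
The remaining cell in column 1 is (4,1) = 470 − 328 = 142.
Main diagonal must total 470; the given cells sum to 376, so (4,4) = 94.
Using anti-diagonal: 74 + 138 + 102 + 110 + ? → (4,2) = 470 − 424 = 46.
From row 4, 470 − (142 + 46 + 94 + 118) gives (4,3) = 70.
Using column 2: 122 + 90 + 78 + 46 + ? → (5,2) = 470 − 336 = 134.
From column 3, 470 − (126 + 114 + 102 + 70) gives (5,3) = 58.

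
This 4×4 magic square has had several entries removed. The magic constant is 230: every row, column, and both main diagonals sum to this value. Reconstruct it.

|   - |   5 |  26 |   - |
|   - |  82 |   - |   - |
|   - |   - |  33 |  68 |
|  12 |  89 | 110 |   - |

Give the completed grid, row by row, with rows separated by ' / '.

96 5 26 103 / 47 82 61 40 / 75 54 33 68 / 12 89 110 19

Row 4 must total 230; the given cells sum to 211, so (4,4) = 19.
From column 2, 230 − (5 + 82 + 89) gives (3,2) = 54.
The remaining cell in column 3 is (2,3) = 230 − 169 = 61.
Using main diagonal: 82 + 33 + 19 + ? → (1,1) = 230 − 134 = 96.
Anti-diagonal: 61 + 54 + 12 + ? = 230, so (1,4) = 103.
The remaining cell in row 3 is (3,1) = 230 − 155 = 75.
Column 1: 96 + 75 + 12 + ? = 230, so (2,1) = 47.
Column 4 must total 230; the given cells sum to 190, so (2,4) = 40.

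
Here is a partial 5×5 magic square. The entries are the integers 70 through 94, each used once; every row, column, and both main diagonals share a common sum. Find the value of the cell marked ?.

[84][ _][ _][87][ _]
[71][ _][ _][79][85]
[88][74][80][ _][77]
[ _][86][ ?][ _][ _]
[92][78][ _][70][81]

The entries are 70 through 94, which sum to 2050, so each line sums to 2050/5 = 410.
The remaining cell in row 3 is (3,4) = 410 − 319 = 91.
From row 5, 410 − (92 + 78 + 70 + 81) gives (5,3) = 89.
Column 1 needs 410; the known cells sum to 335, so (4,1) = 75.
Using column 4: 87 + 79 + 91 + 70 + ? → (4,4) = 410 − 327 = 83.
Main diagonal: 84 + 80 + 83 + 81 + ? = 410, so (2,2) = 82.
Anti-diagonal must total 410; the given cells sum to 337, so (1,5) = 73.
Using row 2: 71 + 82 + 79 + 85 + ? → (2,3) = 410 − 317 = 93.
The remaining cell in column 2 is (1,2) = 410 − 320 = 90.
From column 5, 410 − (73 + 85 + 77 + 81) gives (4,5) = 94.
Row 1: 84 + 90 + 87 + 73 + ? = 410, so (1,3) = 76.
Row 4: 75 + 86 + 83 + 94 + ? = 410, so (4,3) = 72.

72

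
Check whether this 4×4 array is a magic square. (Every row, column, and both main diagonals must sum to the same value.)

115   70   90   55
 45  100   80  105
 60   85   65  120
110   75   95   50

Yes

Row 1: 115 + 70 + 90 + 55 = 330.
Row 2: 45 + 100 + 80 + 105 = 330.
Row 3: 60 + 85 + 65 + 120 = 330.
Row 4: 110 + 75 + 95 + 50 = 330.
Column 1: 115 + 45 + 60 + 110 = 330.
Column 2: 70 + 100 + 85 + 75 = 330.
Column 3: 90 + 80 + 65 + 95 = 330.
Column 4: 55 + 105 + 120 + 50 = 330.
Main diagonal: 115 + 100 + 65 + 50 = 330.
Anti-diagonal: 55 + 80 + 85 + 110 = 330.
All lines sum to 330.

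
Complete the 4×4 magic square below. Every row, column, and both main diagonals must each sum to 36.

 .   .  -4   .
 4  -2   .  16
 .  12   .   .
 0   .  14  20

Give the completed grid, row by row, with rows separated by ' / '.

10 24 -4 6 / 4 -2 18 16 / 22 12 8 -6 / 0 2 14 20

Row 2 must total 36; the given cells sum to 18, so (2,3) = 18.
Using row 4: 0 + 14 + 20 + ? → (4,2) = 36 − 34 = 2.
Column 2 needs 36; the known cells sum to 12, so (1,2) = 24.
Column 3 needs 36; the known cells sum to 28, so (3,3) = 8.
Main diagonal must total 36; the given cells sum to 26, so (1,1) = 10.
From anti-diagonal, 36 − (18 + 12 + 0) gives (1,4) = 6.
Using column 1: 10 + 4 + 0 + ? → (3,1) = 36 − 14 = 22.
The remaining cell in column 4 is (3,4) = 36 − 42 = -6.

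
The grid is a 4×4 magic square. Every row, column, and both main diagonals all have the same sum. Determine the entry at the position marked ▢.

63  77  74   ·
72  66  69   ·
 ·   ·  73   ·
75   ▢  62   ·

Column 3 is complete and sums to 278; that is the magic constant.
Row 1: 63 + 77 + 74 + ? = 278, so (1,4) = 64.
From row 2, 278 − (72 + 66 + 69) gives (2,4) = 71.
Column 1 needs 278; the known cells sum to 210, so (3,1) = 68.
Using main diagonal: 63 + 66 + 73 + ? → (4,4) = 278 − 202 = 76.
Using anti-diagonal: 64 + 69 + 75 + ? → (3,2) = 278 − 208 = 70.
The remaining cell in row 3 is (3,4) = 278 − 211 = 67.
Row 4 needs 278; the known cells sum to 213, so (4,2) = 65.

65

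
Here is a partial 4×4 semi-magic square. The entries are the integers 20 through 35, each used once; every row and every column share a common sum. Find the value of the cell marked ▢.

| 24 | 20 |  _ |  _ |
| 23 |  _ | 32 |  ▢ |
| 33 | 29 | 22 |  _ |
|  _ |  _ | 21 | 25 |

The entries are 20 through 35, which sum to 440, so each line sums to 440/4 = 110.
The remaining cell in row 3 is (3,4) = 110 − 84 = 26.
Column 1: 24 + 23 + 33 + ? = 110, so (4,1) = 30.
Column 3 must total 110; the given cells sum to 75, so (1,3) = 35.
Row 1: 24 + 20 + 35 + ? = 110, so (1,4) = 31.
Row 4 needs 110; the known cells sum to 76, so (4,2) = 34.
Column 2 must total 110; the given cells sum to 83, so (2,2) = 27.
Column 4: 31 + 26 + 25 + ? = 110, so (2,4) = 28.

28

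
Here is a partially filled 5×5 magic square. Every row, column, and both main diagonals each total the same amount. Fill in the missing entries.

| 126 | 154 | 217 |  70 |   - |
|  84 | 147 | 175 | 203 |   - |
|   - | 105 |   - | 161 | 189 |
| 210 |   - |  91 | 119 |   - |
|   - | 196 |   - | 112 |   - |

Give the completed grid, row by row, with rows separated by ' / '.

Column 4 is already complete: 70 + 203 + 161 + 119 + 112 = 665, so that is the magic constant.
From row 1, 665 − (126 + 154 + 217 + 70) gives (1,5) = 98.
From row 2, 665 − (84 + 147 + 175 + 203) gives (2,5) = 56.
Column 2 must total 665; the given cells sum to 602, so (4,2) = 63.
The remaining cell in row 4 is (4,5) = 665 − 483 = 182.
From column 5, 665 − (98 + 56 + 189 + 182) gives (5,5) = 140.
Main diagonal: 126 + 147 + 119 + 140 + ? = 665, so (3,3) = 133.
Anti-diagonal must total 665; the given cells sum to 497, so (5,1) = 168.
Row 3 needs 665; the known cells sum to 588, so (3,1) = 77.
From row 5, 665 − (168 + 196 + 112 + 140) gives (5,3) = 49.

126 154 217 70 98 / 84 147 175 203 56 / 77 105 133 161 189 / 210 63 91 119 182 / 168 196 49 112 140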